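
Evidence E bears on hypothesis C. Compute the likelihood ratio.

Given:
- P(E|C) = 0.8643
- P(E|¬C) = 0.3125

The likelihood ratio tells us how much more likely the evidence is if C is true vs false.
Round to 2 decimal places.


Likelihood Ratio (LR) = P(E|C) / P(E|¬C)

LR = 0.8643 / 0.3125
   = 2.77

The evidence is 2.77 times more likely if C is true than if C is false.
LR > 1, so observing E raises the odds in favor of C.


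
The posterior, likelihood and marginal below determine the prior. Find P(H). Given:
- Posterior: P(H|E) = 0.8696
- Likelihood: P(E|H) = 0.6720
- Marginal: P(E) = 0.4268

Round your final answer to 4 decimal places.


From Bayes' theorem: P(H|E) = P(E|H) × P(H) / P(E)

Rearranging for P(H):
P(H) = P(H|E) × P(E) / P(E|H)
     = 0.8696 × 0.4268 / 0.6720
     = 0.37114528 / 0.6720
     = 0.5523


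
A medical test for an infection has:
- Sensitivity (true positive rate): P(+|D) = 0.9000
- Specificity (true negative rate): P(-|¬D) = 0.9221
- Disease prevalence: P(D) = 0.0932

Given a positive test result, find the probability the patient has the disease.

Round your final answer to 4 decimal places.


Let D = has disease, + = positive test

Given:
- P(D) = 0.0932 (prevalence)
- P(+|D) = 0.9000 (sensitivity)
- P(-|¬D) = 0.9221 (specificity)
- P(+|¬D) = 0.0779 (false positive rate = 1 - specificity)

Step 1: Find P(+)
P(+) = P(+|D)P(D) + P(+|¬D)P(¬D)
     = 0.9000 × 0.0932 + 0.0779 × 0.9068
     = 0.08388000 + 0.07063972
     = 0.15451972

Step 2: Apply Bayes' theorem for P(D|+)
P(D|+) = P(+|D)P(D) / P(+)
       = 0.08388000 / 0.15451972
       = 0.5428


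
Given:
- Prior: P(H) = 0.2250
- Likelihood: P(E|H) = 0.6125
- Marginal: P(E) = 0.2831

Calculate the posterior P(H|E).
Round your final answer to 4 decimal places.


Using Bayes' theorem:

P(H|E) = P(E|H) × P(H) / P(E)
       = 0.6125 × 0.2250 / 0.2831
       = 0.13781250 / 0.2831
       = 0.4868

The evidence strengthens our belief in H.
Prior: 0.2250 → Posterior: 0.4868


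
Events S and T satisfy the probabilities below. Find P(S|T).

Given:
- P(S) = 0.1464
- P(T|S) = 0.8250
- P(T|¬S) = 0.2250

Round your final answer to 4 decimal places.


Bayes' theorem: P(S|T) = P(T|S) × P(S) / P(T)

Step 1: Calculate P(T) using law of total probability
P(T) = P(T|S)P(S) + P(T|¬S)P(¬S)
     = 0.8250 × 0.1464 + 0.2250 × 0.8536
     = 0.12078000 + 0.19206000
     = 0.31284000

Step 2: Apply Bayes' theorem
P(S|T) = P(T|S) × P(S) / P(T)
       = 0.12078000 / 0.31284000
       = 0.3861


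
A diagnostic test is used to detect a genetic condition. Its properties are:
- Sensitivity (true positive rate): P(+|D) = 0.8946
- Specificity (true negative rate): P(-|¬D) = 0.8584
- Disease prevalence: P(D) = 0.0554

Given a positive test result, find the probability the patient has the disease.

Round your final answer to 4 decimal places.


Let D = has disease, + = positive test

Given:
- P(D) = 0.0554 (prevalence)
- P(+|D) = 0.8946 (sensitivity)
- P(-|¬D) = 0.8584 (specificity)
- P(+|¬D) = 0.1416 (false positive rate = 1 - specificity)

Step 1: Find P(+)
P(+) = P(+|D)P(D) + P(+|¬D)P(¬D)
     = 0.8946 × 0.0554 + 0.1416 × 0.9446
     = 0.04956084 + 0.13375536
     = 0.18331620

Step 2: Apply Bayes' theorem for P(D|+)
P(D|+) = P(+|D)P(D) / P(+)
       = 0.04956084 / 0.18331620
       = 0.2704


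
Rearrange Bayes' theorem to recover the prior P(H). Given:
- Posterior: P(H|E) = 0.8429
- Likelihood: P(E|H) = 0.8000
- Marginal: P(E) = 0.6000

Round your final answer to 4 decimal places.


From Bayes' theorem: P(H|E) = P(E|H) × P(H) / P(E)

Rearranging for P(H):
P(H) = P(H|E) × P(E) / P(E|H)
     = 0.8429 × 0.6000 / 0.8000
     = 0.50574000 / 0.8000
     = 0.6322


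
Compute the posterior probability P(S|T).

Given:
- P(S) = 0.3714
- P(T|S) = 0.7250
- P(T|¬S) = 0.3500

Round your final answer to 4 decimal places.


Bayes' theorem: P(S|T) = P(T|S) × P(S) / P(T)

Step 1: Calculate P(T) using law of total probability
P(T) = P(T|S)P(S) + P(T|¬S)P(¬S)
     = 0.7250 × 0.3714 + 0.3500 × 0.6286
     = 0.26926500 + 0.22001000
     = 0.48927500

Step 2: Apply Bayes' theorem
P(S|T) = P(T|S) × P(S) / P(T)
       = 0.26926500 / 0.48927500
       = 0.5503


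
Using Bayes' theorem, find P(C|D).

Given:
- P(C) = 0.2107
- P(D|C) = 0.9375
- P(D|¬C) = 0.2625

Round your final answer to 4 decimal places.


Bayes' theorem: P(C|D) = P(D|C) × P(C) / P(D)

Step 1: Calculate P(D) using law of total probability
P(D) = P(D|C)P(C) + P(D|¬C)P(¬C)
     = 0.9375 × 0.2107 + 0.2625 × 0.7893
     = 0.19753125 + 0.20719125
     = 0.40472250

Step 2: Apply Bayes' theorem
P(C|D) = P(D|C) × P(C) / P(D)
       = 0.19753125 / 0.40472250
       = 0.4881


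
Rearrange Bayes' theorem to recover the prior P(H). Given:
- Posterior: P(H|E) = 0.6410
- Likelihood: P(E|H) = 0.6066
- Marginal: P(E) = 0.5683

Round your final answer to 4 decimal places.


From Bayes' theorem: P(H|E) = P(E|H) × P(H) / P(E)

Rearranging for P(H):
P(H) = P(H|E) × P(E) / P(E|H)
     = 0.6410 × 0.5683 / 0.6066
     = 0.36428030 / 0.6066
     = 0.6005


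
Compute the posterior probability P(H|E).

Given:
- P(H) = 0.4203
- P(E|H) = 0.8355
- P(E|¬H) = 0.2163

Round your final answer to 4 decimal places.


Bayes' theorem: P(H|E) = P(E|H) × P(H) / P(E)

Step 1: Calculate P(E) using law of total probability
P(E) = P(E|H)P(H) + P(E|¬H)P(¬H)
     = 0.8355 × 0.4203 + 0.2163 × 0.5797
     = 0.35116065 + 0.12538911
     = 0.47654976

Step 2: Apply Bayes' theorem
P(H|E) = P(E|H) × P(H) / P(E)
       = 0.35116065 / 0.47654976
       = 0.7369


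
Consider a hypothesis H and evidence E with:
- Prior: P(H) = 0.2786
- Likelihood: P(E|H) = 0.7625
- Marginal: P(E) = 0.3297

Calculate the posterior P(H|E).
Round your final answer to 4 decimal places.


Using Bayes' theorem:

P(H|E) = P(E|H) × P(H) / P(E)
       = 0.7625 × 0.2786 / 0.3297
       = 0.21243250 / 0.3297
       = 0.6443

The evidence strengthens our belief in H.
Prior: 0.2786 → Posterior: 0.6443


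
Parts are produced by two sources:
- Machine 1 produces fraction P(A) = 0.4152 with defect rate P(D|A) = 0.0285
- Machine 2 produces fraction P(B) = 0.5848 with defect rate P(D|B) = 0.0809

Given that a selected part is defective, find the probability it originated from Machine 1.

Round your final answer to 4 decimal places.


Let A = from Machine 1, D = defective

Given:
- P(A) = 0.4152, P(B) = 0.5848
- P(D|A) = 0.0285, P(D|B) = 0.0809

Step 1: Find P(D)
P(D) = P(D|A)P(A) + P(D|B)P(B)
     = 0.0285 × 0.4152 + 0.0809 × 0.5848
     = 0.01183320 + 0.04731032
     = 0.05914352

Step 2: Apply Bayes' theorem
P(A|D) = P(D|A)P(A) / P(D)
       = 0.01183320 / 0.05914352
       = 0.2001


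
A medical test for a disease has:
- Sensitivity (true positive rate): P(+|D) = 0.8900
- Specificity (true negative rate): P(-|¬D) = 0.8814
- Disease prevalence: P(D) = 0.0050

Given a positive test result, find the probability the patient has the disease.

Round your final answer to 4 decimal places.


Let D = has disease, + = positive test

Given:
- P(D) = 0.0050 (prevalence)
- P(+|D) = 0.8900 (sensitivity)
- P(-|¬D) = 0.8814 (specificity)
- P(+|¬D) = 0.1186 (false positive rate = 1 - specificity)

Step 1: Find P(+)
P(+) = P(+|D)P(D) + P(+|¬D)P(¬D)
     = 0.8900 × 0.0050 + 0.1186 × 0.9950
     = 0.00445000 + 0.11800700
     = 0.12245700

Step 2: Apply Bayes' theorem for P(D|+)
P(D|+) = P(+|D)P(D) / P(+)
       = 0.00445000 / 0.12245700
       = 0.0363


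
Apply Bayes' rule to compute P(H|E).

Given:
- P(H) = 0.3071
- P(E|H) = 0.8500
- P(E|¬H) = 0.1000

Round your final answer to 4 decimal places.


Bayes' theorem: P(H|E) = P(E|H) × P(H) / P(E)

Step 1: Calculate P(E) using law of total probability
P(E) = P(E|H)P(H) + P(E|¬H)P(¬H)
     = 0.8500 × 0.3071 + 0.1000 × 0.6929
     = 0.26103500 + 0.06929000
     = 0.33032500

Step 2: Apply Bayes' theorem
P(H|E) = P(E|H) × P(H) / P(E)
       = 0.26103500 / 0.33032500
       = 0.7902


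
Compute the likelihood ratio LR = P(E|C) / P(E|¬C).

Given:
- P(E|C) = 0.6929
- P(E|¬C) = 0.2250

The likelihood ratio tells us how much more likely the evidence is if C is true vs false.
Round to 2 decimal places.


Likelihood Ratio (LR) = P(E|C) / P(E|¬C)

LR = 0.6929 / 0.2250
   = 3.08

The evidence is 3.08 times more likely if C is true than if C is false.
LR > 1, so observing E raises the odds in favor of C.


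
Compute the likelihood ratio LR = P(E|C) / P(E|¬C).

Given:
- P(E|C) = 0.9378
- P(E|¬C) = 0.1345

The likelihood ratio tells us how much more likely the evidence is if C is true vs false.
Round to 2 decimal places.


Likelihood Ratio (LR) = P(E|C) / P(E|¬C)

LR = 0.9378 / 0.1345
   = 6.97

The evidence is 6.97 times more likely if C is true than if C is false.
Since LR > 1, the evidence supports C over ¬C.


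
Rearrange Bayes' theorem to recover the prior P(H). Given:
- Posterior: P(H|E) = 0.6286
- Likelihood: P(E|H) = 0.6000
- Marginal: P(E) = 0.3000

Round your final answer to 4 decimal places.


From Bayes' theorem: P(H|E) = P(E|H) × P(H) / P(E)

Rearranging for P(H):
P(H) = P(H|E) × P(E) / P(E|H)
     = 0.6286 × 0.3000 / 0.6000
     = 0.18858000 / 0.6000
     = 0.3143


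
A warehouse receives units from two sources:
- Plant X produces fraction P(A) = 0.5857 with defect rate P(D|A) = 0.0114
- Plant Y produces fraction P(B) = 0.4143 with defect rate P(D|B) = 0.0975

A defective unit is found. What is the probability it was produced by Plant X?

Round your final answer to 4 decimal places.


Let A = from Plant X, D = defective

Given:
- P(A) = 0.5857, P(B) = 0.4143
- P(D|A) = 0.0114, P(D|B) = 0.0975

Step 1: Find P(D)
P(D) = P(D|A)P(A) + P(D|B)P(B)
     = 0.0114 × 0.5857 + 0.0975 × 0.4143
     = 0.00667698 + 0.04039425
     = 0.04707123

Step 2: Apply Bayes' theorem
P(A|D) = P(D|A)P(A) / P(D)
       = 0.00667698 / 0.04707123
       = 0.1418


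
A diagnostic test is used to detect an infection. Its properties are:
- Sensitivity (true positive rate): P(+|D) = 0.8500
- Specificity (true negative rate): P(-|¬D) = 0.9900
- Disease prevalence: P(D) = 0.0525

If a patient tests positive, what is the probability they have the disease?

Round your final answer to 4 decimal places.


Let D = has disease, + = positive test

Given:
- P(D) = 0.0525 (prevalence)
- P(+|D) = 0.8500 (sensitivity)
- P(-|¬D) = 0.9900 (specificity)
- P(+|¬D) = 0.0100 (false positive rate = 1 - specificity)

Step 1: Find P(+)
P(+) = P(+|D)P(D) + P(+|¬D)P(¬D)
     = 0.8500 × 0.0525 + 0.0100 × 0.9475
     = 0.04462500 + 0.00947500
     = 0.05410000

Step 2: Apply Bayes' theorem for P(D|+)
P(D|+) = P(+|D)P(D) / P(+)
       = 0.04462500 / 0.05410000
       = 0.8249


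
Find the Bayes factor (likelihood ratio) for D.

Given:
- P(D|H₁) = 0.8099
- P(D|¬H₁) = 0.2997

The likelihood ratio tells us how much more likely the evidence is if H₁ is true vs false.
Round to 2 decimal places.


Likelihood Ratio (LR) = P(D|H₁) / P(D|¬H₁)

LR = 0.8099 / 0.2997
   = 2.70

The evidence is 2.70 times more likely if H₁ is true than if H₁ is false.
LR > 1, so observing D raises the odds in favor of H₁.


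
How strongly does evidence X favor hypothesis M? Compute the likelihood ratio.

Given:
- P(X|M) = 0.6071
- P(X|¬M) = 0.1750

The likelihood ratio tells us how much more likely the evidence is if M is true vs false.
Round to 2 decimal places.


Likelihood Ratio (LR) = P(X|M) / P(X|¬M)

LR = 0.6071 / 0.1750
   = 3.47

The evidence is 3.47 times more likely if M is true than if M is false.
LR > 1, so observing X raises the odds in favor of M.


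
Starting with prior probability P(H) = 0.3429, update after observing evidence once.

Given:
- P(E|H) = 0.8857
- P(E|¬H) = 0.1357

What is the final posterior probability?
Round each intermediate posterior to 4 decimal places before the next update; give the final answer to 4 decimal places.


Sequential Bayesian updating:

Initial prior: P(H) = 0.3429

Update 1:
  P(E) = 0.8857 × 0.3429 + 0.1357 × 0.6571 = 0.30370653 + 0.08916847 = 0.39287500
  P(H|E) = 0.30370653 / 0.39287500 = 0.7730

Final posterior: 0.7730


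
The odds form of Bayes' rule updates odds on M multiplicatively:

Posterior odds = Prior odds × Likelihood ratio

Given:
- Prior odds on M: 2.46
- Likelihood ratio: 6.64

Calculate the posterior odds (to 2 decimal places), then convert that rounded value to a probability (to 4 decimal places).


Step 1: Calculate posterior odds
Posterior odds = Prior odds × LR
               = 2.46 × 6.64
               = 16.33

Step 2: Convert to probability
P(M|E) = Posterior odds / (1 + Posterior odds)
       = 16.33 / (1 + 16.33)
       = 16.33 / 17.33
       = 0.9423

The evidence increased P(M) from 0.7110 to 0.9423.


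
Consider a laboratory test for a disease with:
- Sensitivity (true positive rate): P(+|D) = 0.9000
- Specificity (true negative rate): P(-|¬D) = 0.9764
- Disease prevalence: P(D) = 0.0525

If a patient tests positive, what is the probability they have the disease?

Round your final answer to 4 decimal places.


Let D = has disease, + = positive test

Given:
- P(D) = 0.0525 (prevalence)
- P(+|D) = 0.9000 (sensitivity)
- P(-|¬D) = 0.9764 (specificity)
- P(+|¬D) = 0.0236 (false positive rate = 1 - specificity)

Step 1: Find P(+)
P(+) = P(+|D)P(D) + P(+|¬D)P(¬D)
     = 0.9000 × 0.0525 + 0.0236 × 0.9475
     = 0.04725000 + 0.02236100
     = 0.06961100

Step 2: Apply Bayes' theorem for P(D|+)
P(D|+) = P(+|D)P(D) / P(+)
       = 0.04725000 / 0.06961100
       = 0.6788


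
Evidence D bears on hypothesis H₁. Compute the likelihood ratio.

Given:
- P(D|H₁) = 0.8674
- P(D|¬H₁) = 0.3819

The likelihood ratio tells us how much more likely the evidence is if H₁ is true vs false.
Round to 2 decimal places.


Likelihood Ratio (LR) = P(D|H₁) / P(D|¬H₁)

LR = 0.8674 / 0.3819
   = 2.27

The evidence is 2.27 times more likely if H₁ is true than if H₁ is false.
LR > 1, so observing D raises the odds in favor of H₁.


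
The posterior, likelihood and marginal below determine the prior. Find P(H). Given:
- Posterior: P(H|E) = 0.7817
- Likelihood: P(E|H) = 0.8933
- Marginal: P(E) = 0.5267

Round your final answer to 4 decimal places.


From Bayes' theorem: P(H|E) = P(E|H) × P(H) / P(E)

Rearranging for P(H):
P(H) = P(H|E) × P(E) / P(E|H)
     = 0.7817 × 0.5267 / 0.8933
     = 0.41172139 / 0.8933
     = 0.4609


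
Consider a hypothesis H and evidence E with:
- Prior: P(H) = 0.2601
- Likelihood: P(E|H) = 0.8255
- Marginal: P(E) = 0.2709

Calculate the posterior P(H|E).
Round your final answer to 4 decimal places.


Using Bayes' theorem:

P(H|E) = P(E|H) × P(H) / P(E)
       = 0.8255 × 0.2601 / 0.2709
       = 0.21471255 / 0.2709
       = 0.7926

The evidence strengthens our belief in H.
Prior: 0.2601 → Posterior: 0.7926


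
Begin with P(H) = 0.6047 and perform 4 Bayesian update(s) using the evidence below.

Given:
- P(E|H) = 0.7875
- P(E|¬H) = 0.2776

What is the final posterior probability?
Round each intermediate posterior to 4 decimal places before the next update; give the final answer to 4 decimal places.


Sequential Bayesian updating:

Initial prior: P(H) = 0.6047

Update 1:
  P(E) = 0.7875 × 0.6047 + 0.2776 × 0.3953 = 0.47620125 + 0.10973528 = 0.58593653
  P(H|E) = 0.47620125 / 0.58593653 = 0.8127

Update 2:
  P(E) = 0.7875 × 0.8127 + 0.2776 × 0.1873 = 0.64000125 + 0.05199448 = 0.69199573
  P(H|E) = 0.64000125 / 0.69199573 = 0.9249

Update 3:
  P(E) = 0.7875 × 0.9249 + 0.2776 × 0.0751 = 0.72835875 + 0.02084776 = 0.74920651
  P(H|E) = 0.72835875 / 0.74920651 = 0.9722

Update 4:
  P(E) = 0.7875 × 0.9722 + 0.2776 × 0.0278 = 0.76560750 + 0.00771728 = 0.77332478
  P(H|E) = 0.76560750 / 0.77332478 = 0.9900

Final posterior: 0.9900


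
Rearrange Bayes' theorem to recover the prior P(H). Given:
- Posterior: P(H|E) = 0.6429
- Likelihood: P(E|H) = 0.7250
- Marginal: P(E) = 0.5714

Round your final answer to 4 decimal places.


From Bayes' theorem: P(H|E) = P(E|H) × P(H) / P(E)

Rearranging for P(H):
P(H) = P(H|E) × P(E) / P(E|H)
     = 0.6429 × 0.5714 / 0.7250
     = 0.36735306 / 0.7250
     = 0.5067


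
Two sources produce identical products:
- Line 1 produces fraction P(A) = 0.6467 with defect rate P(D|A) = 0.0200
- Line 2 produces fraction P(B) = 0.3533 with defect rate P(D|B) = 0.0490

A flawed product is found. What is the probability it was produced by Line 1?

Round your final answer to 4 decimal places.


Let A = from Line 1, D = flawed

Given:
- P(A) = 0.6467, P(B) = 0.3533
- P(D|A) = 0.0200, P(D|B) = 0.0490

Step 1: Find P(D)
P(D) = P(D|A)P(A) + P(D|B)P(B)
     = 0.0200 × 0.6467 + 0.0490 × 0.3533
     = 0.01293400 + 0.01731170
     = 0.03024570

Step 2: Apply Bayes' theorem
P(A|D) = P(D|A)P(A) / P(D)
       = 0.01293400 / 0.03024570
       = 0.4276


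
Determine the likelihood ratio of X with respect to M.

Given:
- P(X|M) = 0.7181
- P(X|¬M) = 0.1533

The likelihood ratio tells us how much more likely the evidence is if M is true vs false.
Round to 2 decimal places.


Likelihood Ratio (LR) = P(X|M) / P(X|¬M)

LR = 0.7181 / 0.1533
   = 4.68

The evidence is 4.68 times more likely if M is true than if M is false.
Because LR exceeds 1, X is evidence for M.


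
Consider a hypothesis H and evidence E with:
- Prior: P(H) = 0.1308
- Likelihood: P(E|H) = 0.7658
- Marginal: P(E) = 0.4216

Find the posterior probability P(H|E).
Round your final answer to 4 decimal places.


Using Bayes' theorem:

P(H|E) = P(E|H) × P(H) / P(E)
       = 0.7658 × 0.1308 / 0.4216
       = 0.10016664 / 0.4216
       = 0.2376

The evidence strengthens our belief in H.
Prior: 0.1308 → Posterior: 0.2376


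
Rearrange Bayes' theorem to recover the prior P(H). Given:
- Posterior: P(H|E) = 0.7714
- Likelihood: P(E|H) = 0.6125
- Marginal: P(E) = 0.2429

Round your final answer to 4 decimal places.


From Bayes' theorem: P(H|E) = P(E|H) × P(H) / P(E)

Rearranging for P(H):
P(H) = P(H|E) × P(E) / P(E|H)
     = 0.7714 × 0.2429 / 0.6125
     = 0.18737306 / 0.6125
     = 0.3059


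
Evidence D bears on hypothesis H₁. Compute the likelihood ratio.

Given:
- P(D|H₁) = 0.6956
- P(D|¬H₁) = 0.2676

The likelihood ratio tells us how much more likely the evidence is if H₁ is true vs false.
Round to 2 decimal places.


Likelihood Ratio (LR) = P(D|H₁) / P(D|¬H₁)

LR = 0.6956 / 0.2676
   = 2.60

The evidence is 2.60 times more likely if H₁ is true than if H₁ is false.
LR > 1, so observing D raises the odds in favor of H₁.


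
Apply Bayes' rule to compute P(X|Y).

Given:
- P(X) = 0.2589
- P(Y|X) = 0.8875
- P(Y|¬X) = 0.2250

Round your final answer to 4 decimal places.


Bayes' theorem: P(X|Y) = P(Y|X) × P(X) / P(Y)

Step 1: Calculate P(Y) using law of total probability
P(Y) = P(Y|X)P(X) + P(Y|¬X)P(¬X)
     = 0.8875 × 0.2589 + 0.2250 × 0.7411
     = 0.22977375 + 0.16674750
     = 0.39652125

Step 2: Apply Bayes' theorem
P(X|Y) = P(Y|X) × P(X) / P(Y)
       = 0.22977375 / 0.39652125
       = 0.5795


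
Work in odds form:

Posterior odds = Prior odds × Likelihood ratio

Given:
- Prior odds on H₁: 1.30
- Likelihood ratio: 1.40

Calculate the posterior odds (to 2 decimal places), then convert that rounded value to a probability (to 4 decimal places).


Step 1: Calculate posterior odds
Posterior odds = Prior odds × LR
               = 1.30 × 1.40
               = 1.82

Step 2: Convert to probability
P(H₁|E) = Posterior odds / (1 + Posterior odds)
       = 1.82 / (1 + 1.82)
       = 1.82 / 2.82
       = 0.6454

The evidence increased P(H₁) from 0.5652 to 0.6454.


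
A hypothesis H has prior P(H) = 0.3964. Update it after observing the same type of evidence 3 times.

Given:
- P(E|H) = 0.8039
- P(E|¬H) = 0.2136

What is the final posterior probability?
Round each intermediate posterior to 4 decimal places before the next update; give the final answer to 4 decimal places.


Sequential Bayesian updating:

Initial prior: P(H) = 0.3964

Update 1:
  P(E) = 0.8039 × 0.3964 + 0.2136 × 0.6036 = 0.31866596 + 0.12892896 = 0.44759492
  P(H|E) = 0.31866596 / 0.44759492 = 0.7120

Update 2:
  P(E) = 0.8039 × 0.7120 + 0.2136 × 0.2880 = 0.57237680 + 0.06151680 = 0.63389360
  P(H|E) = 0.57237680 / 0.63389360 = 0.9030

Update 3:
  P(E) = 0.8039 × 0.9030 + 0.2136 × 0.0970 = 0.72592170 + 0.02071920 = 0.74664090
  P(H|E) = 0.72592170 / 0.74664090 = 0.9723

Final posterior: 0.9723


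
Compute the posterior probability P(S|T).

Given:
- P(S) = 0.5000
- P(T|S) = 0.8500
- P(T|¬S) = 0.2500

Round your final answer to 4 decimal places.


Bayes' theorem: P(S|T) = P(T|S) × P(S) / P(T)

Step 1: Calculate P(T) using law of total probability
P(T) = P(T|S)P(S) + P(T|¬S)P(¬S)
     = 0.8500 × 0.5000 + 0.2500 × 0.5000
     = 0.42500000 + 0.12500000
     = 0.55000000

Step 2: Apply Bayes' theorem
P(S|T) = P(T|S) × P(S) / P(T)
       = 0.42500000 / 0.55000000
       = 0.7727


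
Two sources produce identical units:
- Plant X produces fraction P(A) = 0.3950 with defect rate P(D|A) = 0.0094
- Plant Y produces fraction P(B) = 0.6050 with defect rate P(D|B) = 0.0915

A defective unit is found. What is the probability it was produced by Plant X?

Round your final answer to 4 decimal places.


Let A = from Plant X, D = defective

Given:
- P(A) = 0.3950, P(B) = 0.6050
- P(D|A) = 0.0094, P(D|B) = 0.0915

Step 1: Find P(D)
P(D) = P(D|A)P(A) + P(D|B)P(B)
     = 0.0094 × 0.3950 + 0.0915 × 0.6050
     = 0.00371300 + 0.05535750
     = 0.05907050

Step 2: Apply Bayes' theorem
P(A|D) = P(D|A)P(A) / P(D)
       = 0.00371300 / 0.05907050
       = 0.0629


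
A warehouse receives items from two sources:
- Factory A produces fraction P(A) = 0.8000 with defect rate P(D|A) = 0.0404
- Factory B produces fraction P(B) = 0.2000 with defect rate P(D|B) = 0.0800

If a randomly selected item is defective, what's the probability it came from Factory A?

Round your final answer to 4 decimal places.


Let A = from Factory A, D = defective

Given:
- P(A) = 0.8000, P(B) = 0.2000
- P(D|A) = 0.0404, P(D|B) = 0.0800

Step 1: Find P(D)
P(D) = P(D|A)P(A) + P(D|B)P(B)
     = 0.0404 × 0.8000 + 0.0800 × 0.2000
     = 0.03232000 + 0.01600000
     = 0.04832000

Step 2: Apply Bayes' theorem
P(A|D) = P(D|A)P(A) / P(D)
       = 0.03232000 / 0.04832000
       = 0.6689


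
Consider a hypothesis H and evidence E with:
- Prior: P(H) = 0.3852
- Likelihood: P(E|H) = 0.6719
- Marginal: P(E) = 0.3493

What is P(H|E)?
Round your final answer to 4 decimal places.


Using Bayes' theorem:

P(H|E) = P(E|H) × P(H) / P(E)
       = 0.6719 × 0.3852 / 0.3493
       = 0.25881588 / 0.3493
       = 0.7410

The evidence strengthens our belief in H.
Prior: 0.3852 → Posterior: 0.7410


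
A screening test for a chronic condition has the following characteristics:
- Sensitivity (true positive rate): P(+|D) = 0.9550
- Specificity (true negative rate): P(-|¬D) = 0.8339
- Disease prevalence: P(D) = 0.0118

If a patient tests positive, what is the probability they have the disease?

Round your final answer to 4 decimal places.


Let D = has disease, + = positive test

Given:
- P(D) = 0.0118 (prevalence)
- P(+|D) = 0.9550 (sensitivity)
- P(-|¬D) = 0.8339 (specificity)
- P(+|¬D) = 0.1661 (false positive rate = 1 - specificity)

Step 1: Find P(+)
P(+) = P(+|D)P(D) + P(+|¬D)P(¬D)
     = 0.9550 × 0.0118 + 0.1661 × 0.9882
     = 0.01126900 + 0.16414002
     = 0.17540902

Step 2: Apply Bayes' theorem for P(D|+)
P(D|+) = P(+|D)P(D) / P(+)
       = 0.01126900 / 0.17540902
       = 0.0642


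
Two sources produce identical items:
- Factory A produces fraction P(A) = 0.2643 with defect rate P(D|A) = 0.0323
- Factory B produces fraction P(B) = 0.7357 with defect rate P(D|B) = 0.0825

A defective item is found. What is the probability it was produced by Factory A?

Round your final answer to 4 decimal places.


Let A = from Factory A, D = defective

Given:
- P(A) = 0.2643, P(B) = 0.7357
- P(D|A) = 0.0323, P(D|B) = 0.0825

Step 1: Find P(D)
P(D) = P(D|A)P(A) + P(D|B)P(B)
     = 0.0323 × 0.2643 + 0.0825 × 0.7357
     = 0.00853689 + 0.06069525
     = 0.06923214

Step 2: Apply Bayes' theorem
P(A|D) = P(D|A)P(A) / P(D)
       = 0.00853689 / 0.06923214
       = 0.1233


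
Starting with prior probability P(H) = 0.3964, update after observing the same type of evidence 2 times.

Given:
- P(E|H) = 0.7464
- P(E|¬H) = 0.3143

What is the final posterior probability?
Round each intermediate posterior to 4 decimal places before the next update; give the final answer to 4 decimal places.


Sequential Bayesian updating:

Initial prior: P(H) = 0.3964

Update 1:
  P(E) = 0.7464 × 0.3964 + 0.3143 × 0.6036 = 0.29587296 + 0.18971148 = 0.48558444
  P(H|E) = 0.29587296 / 0.48558444 = 0.6093

Update 2:
  P(E) = 0.7464 × 0.6093 + 0.3143 × 0.3907 = 0.45478152 + 0.12279701 = 0.57757853
  P(H|E) = 0.45478152 / 0.57757853 = 0.7874

Final posterior: 0.7874


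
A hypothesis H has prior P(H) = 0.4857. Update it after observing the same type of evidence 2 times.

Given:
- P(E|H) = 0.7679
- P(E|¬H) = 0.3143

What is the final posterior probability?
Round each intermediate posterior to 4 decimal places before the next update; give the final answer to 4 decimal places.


Sequential Bayesian updating:

Initial prior: P(H) = 0.4857

Update 1:
  P(E) = 0.7679 × 0.4857 + 0.3143 × 0.5143 = 0.37296903 + 0.16164449 = 0.53461352
  P(H|E) = 0.37296903 / 0.53461352 = 0.6976

Update 2:
  P(E) = 0.7679 × 0.6976 + 0.3143 × 0.3024 = 0.53568704 + 0.09504432 = 0.63073136
  P(H|E) = 0.53568704 / 0.63073136 = 0.8493

Final posterior: 0.8493


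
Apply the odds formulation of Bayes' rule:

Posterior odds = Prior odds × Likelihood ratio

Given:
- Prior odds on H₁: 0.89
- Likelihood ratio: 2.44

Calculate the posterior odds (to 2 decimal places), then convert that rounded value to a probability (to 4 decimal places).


Step 1: Calculate posterior odds
Posterior odds = Prior odds × LR
               = 0.89 × 2.44
               = 2.17

Step 2: Convert to probability
P(H₁|E) = Posterior odds / (1 + Posterior odds)
       = 2.17 / (1 + 2.17)
       = 2.17 / 3.17
       = 0.6845

The evidence increased P(H₁) from 0.4709 to 0.6845.


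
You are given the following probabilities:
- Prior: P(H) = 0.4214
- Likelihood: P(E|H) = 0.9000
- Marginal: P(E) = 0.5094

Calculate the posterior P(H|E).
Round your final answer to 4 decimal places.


Using Bayes' theorem:

P(H|E) = P(E|H) × P(H) / P(E)
       = 0.9000 × 0.4214 / 0.5094
       = 0.37926000 / 0.5094
       = 0.7445

The evidence strengthens our belief in H.
Prior: 0.4214 → Posterior: 0.7445


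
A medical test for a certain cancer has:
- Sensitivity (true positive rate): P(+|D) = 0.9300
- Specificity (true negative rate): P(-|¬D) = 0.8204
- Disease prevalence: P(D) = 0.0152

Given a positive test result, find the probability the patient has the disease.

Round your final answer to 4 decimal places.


Let D = has disease, + = positive test

Given:
- P(D) = 0.0152 (prevalence)
- P(+|D) = 0.9300 (sensitivity)
- P(-|¬D) = 0.8204 (specificity)
- P(+|¬D) = 0.1796 (false positive rate = 1 - specificity)

Step 1: Find P(+)
P(+) = P(+|D)P(D) + P(+|¬D)P(¬D)
     = 0.9300 × 0.0152 + 0.1796 × 0.9848
     = 0.01413600 + 0.17687008
     = 0.19100608

Step 2: Apply Bayes' theorem for P(D|+)
P(D|+) = P(+|D)P(D) / P(+)
       = 0.01413600 / 0.19100608
       = 0.0740


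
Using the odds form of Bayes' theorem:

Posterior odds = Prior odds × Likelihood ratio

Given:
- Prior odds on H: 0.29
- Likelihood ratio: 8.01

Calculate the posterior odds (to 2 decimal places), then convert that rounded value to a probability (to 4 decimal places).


Step 1: Calculate posterior odds
Posterior odds = Prior odds × LR
               = 0.29 × 8.01
               = 2.32

Step 2: Convert to probability
P(H|E) = Posterior odds / (1 + Posterior odds)
       = 2.32 / (1 + 2.32)
       = 2.32 / 3.32
       = 0.6988

The evidence increased P(H) from 0.2248 to 0.6988.


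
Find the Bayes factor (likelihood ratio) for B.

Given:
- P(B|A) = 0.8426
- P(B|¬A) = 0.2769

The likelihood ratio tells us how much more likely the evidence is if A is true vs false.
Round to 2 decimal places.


Likelihood Ratio (LR) = P(B|A) / P(B|¬A)

LR = 0.8426 / 0.2769
   = 3.04

The evidence is 3.04 times more likely if A is true than if A is false.
Since LR > 1, the evidence supports A over ¬A.


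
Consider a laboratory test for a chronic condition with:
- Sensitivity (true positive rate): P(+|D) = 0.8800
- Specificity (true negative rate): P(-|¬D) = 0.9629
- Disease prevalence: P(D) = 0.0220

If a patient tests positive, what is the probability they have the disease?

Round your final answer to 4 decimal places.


Let D = has disease, + = positive test

Given:
- P(D) = 0.0220 (prevalence)
- P(+|D) = 0.8800 (sensitivity)
- P(-|¬D) = 0.9629 (specificity)
- P(+|¬D) = 0.0371 (false positive rate = 1 - specificity)

Step 1: Find P(+)
P(+) = P(+|D)P(D) + P(+|¬D)P(¬D)
     = 0.8800 × 0.0220 + 0.0371 × 0.9780
     = 0.01936000 + 0.03628380
     = 0.05564380

Step 2: Apply Bayes' theorem for P(D|+)
P(D|+) = P(+|D)P(D) / P(+)
       = 0.01936000 / 0.05564380
       = 0.3479


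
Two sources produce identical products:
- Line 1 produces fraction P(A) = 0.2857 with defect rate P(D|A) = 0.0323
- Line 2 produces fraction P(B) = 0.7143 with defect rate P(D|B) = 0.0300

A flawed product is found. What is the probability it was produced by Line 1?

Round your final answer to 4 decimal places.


Let A = from Line 1, D = flawed

Given:
- P(A) = 0.2857, P(B) = 0.7143
- P(D|A) = 0.0323, P(D|B) = 0.0300

Step 1: Find P(D)
P(D) = P(D|A)P(A) + P(D|B)P(B)
     = 0.0323 × 0.2857 + 0.0300 × 0.7143
     = 0.00922811 + 0.02142900
     = 0.03065711

Step 2: Apply Bayes' theorem
P(A|D) = P(D|A)P(A) / P(D)
       = 0.00922811 / 0.03065711
       = 0.3010


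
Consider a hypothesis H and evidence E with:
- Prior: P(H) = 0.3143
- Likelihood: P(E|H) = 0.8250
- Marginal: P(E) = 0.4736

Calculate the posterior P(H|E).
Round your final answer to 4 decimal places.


Using Bayes' theorem:

P(H|E) = P(E|H) × P(H) / P(E)
       = 0.8250 × 0.3143 / 0.4736
       = 0.25929750 / 0.4736
       = 0.5475

The evidence strengthens our belief in H.
Prior: 0.3143 → Posterior: 0.5475


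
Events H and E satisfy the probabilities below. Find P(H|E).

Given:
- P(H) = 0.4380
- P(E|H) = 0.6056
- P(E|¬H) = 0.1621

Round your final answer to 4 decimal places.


Bayes' theorem: P(H|E) = P(E|H) × P(H) / P(E)

Step 1: Calculate P(E) using law of total probability
P(E) = P(E|H)P(H) + P(E|¬H)P(¬H)
     = 0.6056 × 0.4380 + 0.1621 × 0.5620
     = 0.26525280 + 0.09110020
     = 0.35635300

Step 2: Apply Bayes' theorem
P(H|E) = P(E|H) × P(H) / P(E)
       = 0.26525280 / 0.35635300
       = 0.7444


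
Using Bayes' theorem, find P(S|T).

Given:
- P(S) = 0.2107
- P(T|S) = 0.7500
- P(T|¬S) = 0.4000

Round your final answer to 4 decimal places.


Bayes' theorem: P(S|T) = P(T|S) × P(S) / P(T)

Step 1: Calculate P(T) using law of total probability
P(T) = P(T|S)P(S) + P(T|¬S)P(¬S)
     = 0.7500 × 0.2107 + 0.4000 × 0.7893
     = 0.15802500 + 0.31572000
     = 0.47374500

Step 2: Apply Bayes' theorem
P(S|T) = P(T|S) × P(S) / P(T)
       = 0.15802500 / 0.47374500
       = 0.3336


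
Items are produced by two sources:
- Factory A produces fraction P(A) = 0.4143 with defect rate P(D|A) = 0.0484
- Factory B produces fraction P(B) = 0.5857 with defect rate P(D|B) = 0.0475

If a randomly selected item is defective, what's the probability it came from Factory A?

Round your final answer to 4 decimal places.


Let A = from Factory A, D = defective

Given:
- P(A) = 0.4143, P(B) = 0.5857
- P(D|A) = 0.0484, P(D|B) = 0.0475

Step 1: Find P(D)
P(D) = P(D|A)P(A) + P(D|B)P(B)
     = 0.0484 × 0.4143 + 0.0475 × 0.5857
     = 0.02005212 + 0.02782075
     = 0.04787287

Step 2: Apply Bayes' theorem
P(A|D) = P(D|A)P(A) / P(D)
       = 0.02005212 / 0.04787287
       = 0.4189


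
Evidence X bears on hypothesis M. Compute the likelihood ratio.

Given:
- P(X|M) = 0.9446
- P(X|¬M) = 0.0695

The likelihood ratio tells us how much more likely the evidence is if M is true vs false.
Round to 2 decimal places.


Likelihood Ratio (LR) = P(X|M) / P(X|¬M)

LR = 0.9446 / 0.0695
   = 13.59

The evidence is 13.59 times more likely if M is true than if M is false.
Since LR > 1, the evidence supports M over ¬M.


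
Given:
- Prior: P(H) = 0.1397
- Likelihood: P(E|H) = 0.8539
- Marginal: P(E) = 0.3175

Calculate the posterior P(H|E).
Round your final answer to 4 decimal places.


Using Bayes' theorem:

P(H|E) = P(E|H) × P(H) / P(E)
       = 0.8539 × 0.1397 / 0.3175
       = 0.11928983 / 0.3175
       = 0.3757

The evidence strengthens our belief in H.
Prior: 0.1397 → Posterior: 0.3757


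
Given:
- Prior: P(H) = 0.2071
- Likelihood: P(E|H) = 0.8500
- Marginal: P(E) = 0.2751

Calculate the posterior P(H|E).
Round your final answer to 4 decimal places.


Using Bayes' theorem:

P(H|E) = P(E|H) × P(H) / P(E)
       = 0.8500 × 0.2071 / 0.2751
       = 0.17603500 / 0.2751
       = 0.6399

The evidence strengthens our belief in H.
Prior: 0.2071 → Posterior: 0.6399


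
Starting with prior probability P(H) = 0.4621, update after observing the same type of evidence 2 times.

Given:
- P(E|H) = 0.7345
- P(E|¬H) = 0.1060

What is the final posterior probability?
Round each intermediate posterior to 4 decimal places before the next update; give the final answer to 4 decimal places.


Sequential Bayesian updating:

Initial prior: P(H) = 0.4621

Update 1:
  P(E) = 0.7345 × 0.4621 + 0.1060 × 0.5379 = 0.33941245 + 0.05701740 = 0.39642985
  P(H|E) = 0.33941245 / 0.39642985 = 0.8562

Update 2:
  P(E) = 0.7345 × 0.8562 + 0.1060 × 0.1438 = 0.62887890 + 0.01524280 = 0.64412170
  P(H|E) = 0.62887890 / 0.64412170 = 0.9763

Final posterior: 0.9763


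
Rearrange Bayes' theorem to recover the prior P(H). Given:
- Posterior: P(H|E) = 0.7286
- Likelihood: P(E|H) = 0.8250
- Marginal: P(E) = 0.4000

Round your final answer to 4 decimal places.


From Bayes' theorem: P(H|E) = P(E|H) × P(H) / P(E)

Rearranging for P(H):
P(H) = P(H|E) × P(E) / P(E|H)
     = 0.7286 × 0.4000 / 0.8250
     = 0.29144000 / 0.8250
     = 0.3533


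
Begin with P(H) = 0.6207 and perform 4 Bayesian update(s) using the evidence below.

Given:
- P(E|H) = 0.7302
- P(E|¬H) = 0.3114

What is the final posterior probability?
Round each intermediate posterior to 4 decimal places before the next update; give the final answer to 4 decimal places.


Sequential Bayesian updating:

Initial prior: P(H) = 0.6207

Update 1:
  P(E) = 0.7302 × 0.6207 + 0.3114 × 0.3793 = 0.45323514 + 0.11811402 = 0.57134916
  P(H|E) = 0.45323514 / 0.57134916 = 0.7933

Update 2:
  P(E) = 0.7302 × 0.7933 + 0.3114 × 0.2067 = 0.57926766 + 0.06436638 = 0.64363404
  P(H|E) = 0.57926766 / 0.64363404 = 0.9000

Update 3:
  P(E) = 0.7302 × 0.9000 + 0.3114 × 0.1000 = 0.65718000 + 0.03114000 = 0.68832000
  P(H|E) = 0.65718000 / 0.68832000 = 0.9548

Update 4:
  P(E) = 0.7302 × 0.9548 + 0.3114 × 0.0452 = 0.69719496 + 0.01407528 = 0.71127024
  P(H|E) = 0.69719496 / 0.71127024 = 0.9802

Final posterior: 0.9802


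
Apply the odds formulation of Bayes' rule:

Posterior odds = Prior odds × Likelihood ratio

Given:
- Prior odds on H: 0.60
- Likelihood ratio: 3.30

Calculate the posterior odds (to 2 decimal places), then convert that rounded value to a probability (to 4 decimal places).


Step 1: Calculate posterior odds
Posterior odds = Prior odds × LR
               = 0.60 × 3.30
               = 1.98

Step 2: Convert to probability
P(H|E) = Posterior odds / (1 + Posterior odds)
       = 1.98 / (1 + 1.98)
       = 1.98 / 2.98
       = 0.6644

The evidence increased P(H) from 0.3750 to 0.6644.


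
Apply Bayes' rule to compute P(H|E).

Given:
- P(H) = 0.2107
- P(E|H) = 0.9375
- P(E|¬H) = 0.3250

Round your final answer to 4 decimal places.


Bayes' theorem: P(H|E) = P(E|H) × P(H) / P(E)

Step 1: Calculate P(E) using law of total probability
P(E) = P(E|H)P(H) + P(E|¬H)P(¬H)
     = 0.9375 × 0.2107 + 0.3250 × 0.7893
     = 0.19753125 + 0.25652250
     = 0.45405375

Step 2: Apply Bayes' theorem
P(H|E) = P(E|H) × P(H) / P(E)
       = 0.19753125 / 0.45405375
       = 0.4350


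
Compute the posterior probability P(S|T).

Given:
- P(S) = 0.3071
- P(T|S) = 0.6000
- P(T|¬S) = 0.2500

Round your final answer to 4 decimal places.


Bayes' theorem: P(S|T) = P(T|S) × P(S) / P(T)

Step 1: Calculate P(T) using law of total probability
P(T) = P(T|S)P(S) + P(T|¬S)P(¬S)
     = 0.6000 × 0.3071 + 0.2500 × 0.6929
     = 0.18426000 + 0.17322500
     = 0.35748500

Step 2: Apply Bayes' theorem
P(S|T) = P(T|S) × P(S) / P(T)
       = 0.18426000 / 0.35748500
       = 0.5154


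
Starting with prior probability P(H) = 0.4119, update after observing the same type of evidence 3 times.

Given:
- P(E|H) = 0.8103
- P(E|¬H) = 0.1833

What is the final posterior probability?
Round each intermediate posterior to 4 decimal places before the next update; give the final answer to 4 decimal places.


Sequential Bayesian updating:

Initial prior: P(H) = 0.4119

Update 1:
  P(E) = 0.8103 × 0.4119 + 0.1833 × 0.5881 = 0.33376257 + 0.10779873 = 0.44156130
  P(H|E) = 0.33376257 / 0.44156130 = 0.7559

Update 2:
  P(E) = 0.8103 × 0.7559 + 0.1833 × 0.2441 = 0.61250577 + 0.04474353 = 0.65724930
  P(H|E) = 0.61250577 / 0.65724930 = 0.9319

Update 3:
  P(E) = 0.8103 × 0.9319 + 0.1833 × 0.0681 = 0.75511857 + 0.01248273 = 0.76760130
  P(H|E) = 0.75511857 / 0.76760130 = 0.9837

Final posterior: 0.9837


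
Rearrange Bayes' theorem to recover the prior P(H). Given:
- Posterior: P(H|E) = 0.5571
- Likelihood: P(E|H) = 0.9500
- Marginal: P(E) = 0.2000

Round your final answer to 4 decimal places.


From Bayes' theorem: P(H|E) = P(E|H) × P(H) / P(E)

Rearranging for P(H):
P(H) = P(H|E) × P(E) / P(E|H)
     = 0.5571 × 0.2000 / 0.9500
     = 0.11142000 / 0.9500
     = 0.1173


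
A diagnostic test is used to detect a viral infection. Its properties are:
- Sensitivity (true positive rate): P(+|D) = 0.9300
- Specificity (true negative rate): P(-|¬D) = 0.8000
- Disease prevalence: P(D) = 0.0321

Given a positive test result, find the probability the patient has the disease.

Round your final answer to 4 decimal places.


Let D = has disease, + = positive test

Given:
- P(D) = 0.0321 (prevalence)
- P(+|D) = 0.9300 (sensitivity)
- P(-|¬D) = 0.8000 (specificity)
- P(+|¬D) = 0.2000 (false positive rate = 1 - specificity)

Step 1: Find P(+)
P(+) = P(+|D)P(D) + P(+|¬D)P(¬D)
     = 0.9300 × 0.0321 + 0.2000 × 0.9679
     = 0.02985300 + 0.19358000
     = 0.22343300

Step 2: Apply Bayes' theorem for P(D|+)
P(D|+) = P(+|D)P(D) / P(+)
       = 0.02985300 / 0.22343300
       = 0.1336


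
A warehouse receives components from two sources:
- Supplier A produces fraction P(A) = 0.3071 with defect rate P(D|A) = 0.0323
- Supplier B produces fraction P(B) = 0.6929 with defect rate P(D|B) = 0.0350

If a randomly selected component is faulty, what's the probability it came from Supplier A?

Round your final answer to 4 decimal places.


Let A = from Supplier A, D = faulty

Given:
- P(A) = 0.3071, P(B) = 0.6929
- P(D|A) = 0.0323, P(D|B) = 0.0350

Step 1: Find P(D)
P(D) = P(D|A)P(A) + P(D|B)P(B)
     = 0.0323 × 0.3071 + 0.0350 × 0.6929
     = 0.00991933 + 0.02425150
     = 0.03417083

Step 2: Apply Bayes' theorem
P(A|D) = P(D|A)P(A) / P(D)
       = 0.00991933 / 0.03417083
       = 0.2903


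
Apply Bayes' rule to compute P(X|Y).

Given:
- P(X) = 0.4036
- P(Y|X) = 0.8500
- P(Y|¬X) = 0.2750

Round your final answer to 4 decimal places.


Bayes' theorem: P(X|Y) = P(Y|X) × P(X) / P(Y)

Step 1: Calculate P(Y) using law of total probability
P(Y) = P(Y|X)P(X) + P(Y|¬X)P(¬X)
     = 0.8500 × 0.4036 + 0.2750 × 0.5964
     = 0.34306000 + 0.16401000
     = 0.50707000

Step 2: Apply Bayes' theorem
P(X|Y) = P(Y|X) × P(X) / P(Y)
       = 0.34306000 / 0.50707000
       = 0.6766


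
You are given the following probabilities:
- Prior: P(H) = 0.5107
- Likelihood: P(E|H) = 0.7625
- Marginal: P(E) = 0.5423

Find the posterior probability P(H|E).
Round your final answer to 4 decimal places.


Using Bayes' theorem:

P(H|E) = P(E|H) × P(H) / P(E)
       = 0.7625 × 0.5107 / 0.5423
       = 0.38940875 / 0.5423
       = 0.7181

The evidence strengthens our belief in H.
Prior: 0.5107 → Posterior: 0.7181
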